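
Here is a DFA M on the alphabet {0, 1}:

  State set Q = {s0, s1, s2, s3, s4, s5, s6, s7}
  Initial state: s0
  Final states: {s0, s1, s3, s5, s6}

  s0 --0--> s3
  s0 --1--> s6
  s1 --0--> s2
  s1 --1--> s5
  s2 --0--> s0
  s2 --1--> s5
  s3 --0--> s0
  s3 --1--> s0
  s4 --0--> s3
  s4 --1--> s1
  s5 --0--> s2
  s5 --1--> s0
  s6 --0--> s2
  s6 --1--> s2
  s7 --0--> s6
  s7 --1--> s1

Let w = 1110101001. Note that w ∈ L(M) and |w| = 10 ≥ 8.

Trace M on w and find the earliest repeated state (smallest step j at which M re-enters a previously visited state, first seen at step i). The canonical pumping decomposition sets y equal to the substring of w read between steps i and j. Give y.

10

State sequence: s0 -1-> s6 -1-> s2 -1-> s5 -0-> s2 -1-> s5 -0-> s2 -1-> s5 -0-> s2 -0-> s0 -1-> s6
First repeat at step 4: s2 was already visited.

So i = 2, j = 4, giving x = w[0:2] = 11, y = w[2:4] = 10, z = w[4:10] = 101001.
Check: |xy| = 4 ≤ 8 and |y| = 2 ≥ 1. Reading y takes M from s2 back to s2, so every xyⁱz is accepted.
With |Q| = 8, pigeonhole forces a state repeat no later than step 8; the substring read between the first and second visits to that state can be pumped.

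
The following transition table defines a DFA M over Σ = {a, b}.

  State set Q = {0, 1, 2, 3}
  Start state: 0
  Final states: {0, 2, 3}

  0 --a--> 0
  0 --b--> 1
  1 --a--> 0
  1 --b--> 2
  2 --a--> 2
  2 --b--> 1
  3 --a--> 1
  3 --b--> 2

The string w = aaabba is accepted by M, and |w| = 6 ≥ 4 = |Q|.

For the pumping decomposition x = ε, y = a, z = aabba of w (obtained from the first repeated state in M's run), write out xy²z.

xy^2z = ε·a·a·aabba = aaaabba.
Reading y = a takes M from 0 back to 0, so after x·y·y the machine is still in 0, and z then leads to the accepting state 2. Hence aaaabba ∈ L(M).

aaaabba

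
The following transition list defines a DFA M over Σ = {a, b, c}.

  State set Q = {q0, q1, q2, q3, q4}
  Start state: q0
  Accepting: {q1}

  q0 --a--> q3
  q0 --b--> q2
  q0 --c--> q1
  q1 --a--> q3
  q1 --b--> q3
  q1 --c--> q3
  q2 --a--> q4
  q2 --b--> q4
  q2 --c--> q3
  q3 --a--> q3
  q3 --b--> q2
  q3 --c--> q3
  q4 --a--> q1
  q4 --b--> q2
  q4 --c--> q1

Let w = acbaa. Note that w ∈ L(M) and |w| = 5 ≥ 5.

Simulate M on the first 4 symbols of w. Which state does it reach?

q4

State sequence: q0 -a-> q3 -c-> q3 -b-> q2 -a-> q4

After reading 4 characters, M is in state q4.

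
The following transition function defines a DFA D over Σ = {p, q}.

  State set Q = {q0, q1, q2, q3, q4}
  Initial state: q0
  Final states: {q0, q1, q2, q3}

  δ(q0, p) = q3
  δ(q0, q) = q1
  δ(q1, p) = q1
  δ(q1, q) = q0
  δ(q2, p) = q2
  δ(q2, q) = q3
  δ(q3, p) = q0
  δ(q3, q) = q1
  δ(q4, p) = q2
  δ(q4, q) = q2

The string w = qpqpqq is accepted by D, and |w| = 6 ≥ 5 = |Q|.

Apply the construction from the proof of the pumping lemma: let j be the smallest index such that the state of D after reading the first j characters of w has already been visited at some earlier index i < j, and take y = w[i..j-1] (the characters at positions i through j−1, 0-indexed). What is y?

Run of D on w = q p q p q q:
  step 0: q0  (start)
  step 1: q1  (read q: q0→q1)
  step 2: q1  (read p: q1→q1)   ← first repeat (q1 seen earlier)
  step 3: q0  (read q: q1→q0)
  step 4: q3  (read p: q0→q3)
  step 5: q1  (read q: q3→q1)
  step 6: q0  (read q: q1→q0)

So i = 1, j = 2, giving x = w[0:1] = q, y = w[1:2] = p, z = w[2:6] = qpqq.
Check: |xy| = 2 ≤ 5 and |y| = 1 ≥ 1. Reading y takes D from q1 back to q1, so every xyⁱz is accepted.

p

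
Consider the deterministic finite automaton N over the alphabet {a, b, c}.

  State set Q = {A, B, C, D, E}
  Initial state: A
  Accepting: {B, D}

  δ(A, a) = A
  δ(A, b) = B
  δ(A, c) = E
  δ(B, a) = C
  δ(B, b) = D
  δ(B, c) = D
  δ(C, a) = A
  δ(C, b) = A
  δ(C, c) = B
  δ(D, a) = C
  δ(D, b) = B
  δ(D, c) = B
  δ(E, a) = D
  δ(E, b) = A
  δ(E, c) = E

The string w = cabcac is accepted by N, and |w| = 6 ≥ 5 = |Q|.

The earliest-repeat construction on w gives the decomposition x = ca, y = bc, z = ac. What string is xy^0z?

caac

xy⁰z = xz = ca·ac = caac.
Reading y = bc takes N from D back to D, so after x the machine is still in D, and z then leads to the accepting state B. Hence caac ∈ L(N).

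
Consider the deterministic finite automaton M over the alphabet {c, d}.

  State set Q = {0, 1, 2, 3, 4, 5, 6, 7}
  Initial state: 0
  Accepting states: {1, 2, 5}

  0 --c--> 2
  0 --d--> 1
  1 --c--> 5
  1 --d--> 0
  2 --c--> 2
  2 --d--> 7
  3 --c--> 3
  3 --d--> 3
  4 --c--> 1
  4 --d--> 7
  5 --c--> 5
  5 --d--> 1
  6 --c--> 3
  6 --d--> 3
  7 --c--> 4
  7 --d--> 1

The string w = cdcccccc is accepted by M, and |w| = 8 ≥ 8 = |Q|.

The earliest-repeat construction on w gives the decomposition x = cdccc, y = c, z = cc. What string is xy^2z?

cdccccccc

xy^2z = cdccc·c·c·cc = cdccccccc.
Reading y = c takes M from 5 back to 5, so after x·y·y the machine is still in 5, and z then leads to the accepting state 5. Hence cdccccccc ∈ L(M).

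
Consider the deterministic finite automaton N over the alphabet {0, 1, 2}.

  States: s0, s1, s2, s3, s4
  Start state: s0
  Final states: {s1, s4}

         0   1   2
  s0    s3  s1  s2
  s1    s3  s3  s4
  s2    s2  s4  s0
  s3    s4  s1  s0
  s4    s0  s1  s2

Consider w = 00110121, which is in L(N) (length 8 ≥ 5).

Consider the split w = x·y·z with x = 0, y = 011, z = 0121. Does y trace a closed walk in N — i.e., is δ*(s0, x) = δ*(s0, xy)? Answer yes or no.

State sequence: s0 -0-> s3 -0-> s4 -1-> s1 -1-> s3

After x (step 1): s3. After xy (step 4): s3.
They match, so y = 011 drives N around a cycle from s3 back to itself; pumping y any number of times keeps N in s3 before reading z, and xyⁱz ∈ L(N) for every i ≥ 0.

yes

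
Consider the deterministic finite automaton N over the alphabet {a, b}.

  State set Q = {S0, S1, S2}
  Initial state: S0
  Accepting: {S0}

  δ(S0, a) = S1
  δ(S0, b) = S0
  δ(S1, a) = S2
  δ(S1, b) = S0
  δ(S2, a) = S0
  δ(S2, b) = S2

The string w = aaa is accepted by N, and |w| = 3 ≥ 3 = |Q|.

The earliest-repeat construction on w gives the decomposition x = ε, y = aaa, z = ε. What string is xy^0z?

ε

xy⁰z = xz = ε·ε = ε.
Reading y = aaa takes N from S0 back to S0, so after x the machine is still in S0, and z then leads to the accepting state S0. Hence ε ∈ L(N).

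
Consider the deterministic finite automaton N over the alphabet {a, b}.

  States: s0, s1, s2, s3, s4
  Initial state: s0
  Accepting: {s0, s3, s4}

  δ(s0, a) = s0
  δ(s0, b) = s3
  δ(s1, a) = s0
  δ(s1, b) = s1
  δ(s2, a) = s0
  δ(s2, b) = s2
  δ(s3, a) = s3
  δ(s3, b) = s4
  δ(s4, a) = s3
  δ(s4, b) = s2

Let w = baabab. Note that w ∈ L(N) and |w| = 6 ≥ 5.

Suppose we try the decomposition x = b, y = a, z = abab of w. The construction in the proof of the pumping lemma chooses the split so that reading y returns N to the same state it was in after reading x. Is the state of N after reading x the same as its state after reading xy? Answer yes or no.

yes

State sequence: s0 -b-> s3 -a-> s3

After x (step 1): s3. After xy (step 2): s3.
They match, so y = a drives N around a cycle from s3 back to itself; pumping y any number of times keeps N in s3 before reading z, and xyⁱz ∈ L(N) for every i ≥ 0.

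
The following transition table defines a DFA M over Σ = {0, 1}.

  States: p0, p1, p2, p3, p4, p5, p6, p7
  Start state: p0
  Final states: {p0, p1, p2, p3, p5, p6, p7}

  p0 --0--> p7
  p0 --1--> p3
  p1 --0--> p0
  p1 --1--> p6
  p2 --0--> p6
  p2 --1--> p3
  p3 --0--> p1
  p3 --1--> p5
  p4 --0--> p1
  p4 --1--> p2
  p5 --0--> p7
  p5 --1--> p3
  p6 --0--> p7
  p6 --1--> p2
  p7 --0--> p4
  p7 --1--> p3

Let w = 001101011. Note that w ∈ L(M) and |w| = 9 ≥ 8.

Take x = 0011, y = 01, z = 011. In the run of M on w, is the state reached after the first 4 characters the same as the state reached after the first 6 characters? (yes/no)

no

Run of M on the first 6 characters of w = 0 0 1 1 0 1:
  step 0: p0  (start)
  step 1: p7  (read 0: p0→p7)
  step 2: p4  (read 0: p7→p4)
  step 3: p2  (read 1: p4→p2)
  step 4: p3  (read 1: p2→p3)
  step 5: p1  (read 0: p3→p1)
  step 6: p6  (read 1: p1→p6)

After x (step 4): p3. After xy (step 6): p6.
They differ (p3 ≠ p6), so y is not a cycle from the state after x; this split is not the one the pumping-lemma construction produces, and pumping y need not keep the string in L(M).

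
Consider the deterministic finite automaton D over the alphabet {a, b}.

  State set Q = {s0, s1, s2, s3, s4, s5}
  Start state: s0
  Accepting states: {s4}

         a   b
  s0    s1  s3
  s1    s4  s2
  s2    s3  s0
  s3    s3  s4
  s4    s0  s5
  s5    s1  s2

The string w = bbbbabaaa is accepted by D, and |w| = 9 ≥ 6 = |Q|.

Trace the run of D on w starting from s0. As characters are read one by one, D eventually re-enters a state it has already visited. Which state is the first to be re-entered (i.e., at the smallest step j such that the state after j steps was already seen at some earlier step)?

s3

Run of D on w = b b b b a b a a a:
  step 0: s0  (start)
  step 1: s3  (read b: s0→s3)
  step 2: s4  (read b: s3→s4)
  step 3: s5  (read b: s4→s5)
  step 4: s2  (read b: s5→s2)
  step 5: s3  (read a: s2→s3)   ← first repeat (s3 seen earlier)
  step 6: s4  (read b: s3→s4)
  step 7: s0  (read a: s4→s0)
  step 8: s1  (read a: s0→s1)
  step 9: s4  (read a: s1→s4)

The earliest repeat is at step j = 5: D is in s3, which it already visited at step i = 1.
Pumping length from the standard proof: p = 6 (the number of states). The repeated state found above gives |xy| = j ≤ 6 and |y| = j − i ≥ 1.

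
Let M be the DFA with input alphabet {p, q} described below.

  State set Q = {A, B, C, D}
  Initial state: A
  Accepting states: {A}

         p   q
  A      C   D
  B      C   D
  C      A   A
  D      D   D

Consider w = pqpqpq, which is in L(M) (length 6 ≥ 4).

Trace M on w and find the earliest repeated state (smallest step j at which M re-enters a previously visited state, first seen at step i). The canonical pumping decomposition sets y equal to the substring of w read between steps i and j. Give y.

pq

State sequence: A -p-> C -q-> A -p-> C -q-> A -p-> C -q-> A
First repeat at step 2: A was already visited.

So i = 0, j = 2, giving x = w[0:0] = ε, y = w[0:2] = pq, z = w[2:6] = pqpq.
Check: |xy| = 2 ≤ 4 and |y| = 2 ≥ 1. Reading y takes M from A back to A, so every xyⁱz is accepted.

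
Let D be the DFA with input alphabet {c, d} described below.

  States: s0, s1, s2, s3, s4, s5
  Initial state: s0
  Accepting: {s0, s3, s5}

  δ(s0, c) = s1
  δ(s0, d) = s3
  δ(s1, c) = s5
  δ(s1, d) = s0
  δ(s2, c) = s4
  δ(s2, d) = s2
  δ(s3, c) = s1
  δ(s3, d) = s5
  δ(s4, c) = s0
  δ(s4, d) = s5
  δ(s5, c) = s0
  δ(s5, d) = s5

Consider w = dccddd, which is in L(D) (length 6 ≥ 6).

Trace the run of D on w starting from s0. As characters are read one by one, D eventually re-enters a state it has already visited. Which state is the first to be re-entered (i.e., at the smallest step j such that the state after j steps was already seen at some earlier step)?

s5

Run of D on w = d c c d d d:
  step 0: s0  (start)
  step 1: s3  (read d: s0→s3)
  step 2: s1  (read c: s3→s1)
  step 3: s5  (read c: s1→s5)
  step 4: s5  (read d: s5→s5)   ← first repeat (s5 seen earlier)
  step 5: s5  (read d: s5→s5)
  step 6: s5  (read d: s5→s5)

The earliest repeat is at step j = 4: D is in s5, which it already visited at step i = 3.
The DFA has 6 states, so the proof of the pumping lemma guarantees a repeated state among the first 6+1 visited; the segment between the two visits is the pumpable y.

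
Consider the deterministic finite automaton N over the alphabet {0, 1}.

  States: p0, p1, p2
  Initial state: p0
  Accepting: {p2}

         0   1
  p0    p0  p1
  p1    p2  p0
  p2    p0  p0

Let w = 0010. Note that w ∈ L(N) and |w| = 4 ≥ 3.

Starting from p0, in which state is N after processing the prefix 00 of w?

p0

Run of N on the first 2 characters of w = 0 0:
  step 0: p0  (start)
  step 1: p0  (read 0: p0→p0)
  step 2: p0  (read 0: p0→p0)

After reading 2 characters, N is in state p0.
(This kind of state-tracing is the core of the pumping-lemma construction: with 3 states, pigeonhole forces a repeat within the first 3 steps.)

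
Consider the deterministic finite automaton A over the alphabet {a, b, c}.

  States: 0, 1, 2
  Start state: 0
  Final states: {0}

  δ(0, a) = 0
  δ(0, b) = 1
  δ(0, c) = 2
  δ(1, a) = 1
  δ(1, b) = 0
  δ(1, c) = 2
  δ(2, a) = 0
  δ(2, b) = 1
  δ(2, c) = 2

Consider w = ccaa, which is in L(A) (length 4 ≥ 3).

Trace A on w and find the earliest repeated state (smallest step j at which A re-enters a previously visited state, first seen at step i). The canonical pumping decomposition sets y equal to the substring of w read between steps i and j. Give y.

Run of A on w = c c a a:
  step 0: 0  (start)
  step 1: 2  (read c: 0→2)
  step 2: 2  (read c: 2→2)   ← first repeat (2 seen earlier)
  step 3: 0  (read a: 2→0)
  step 4: 0  (read a: 0→0)

So i = 1, j = 2, giving x = w[0:1] = c, y = w[1:2] = c, z = w[2:4] = aa.
Check: |xy| = 2 ≤ 3 and |y| = 1 ≥ 1. Reading y takes A from 2 back to 2, so every xyⁱz is accepted.
Since A has 3 states, any run of length ≥ 3 visits 3+1 states, so by pigeonhole some state repeats within the first 3 steps — that repeat gives the pumpable loop.

c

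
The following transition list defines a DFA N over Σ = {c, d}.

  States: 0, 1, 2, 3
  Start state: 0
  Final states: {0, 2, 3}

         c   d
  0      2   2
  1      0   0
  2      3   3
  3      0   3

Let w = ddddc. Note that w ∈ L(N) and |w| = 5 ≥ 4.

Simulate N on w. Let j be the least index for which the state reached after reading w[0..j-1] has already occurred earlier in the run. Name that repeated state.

Run of N on w = d d d d c:
  step 0: 0  (start)
  step 1: 2  (read d: 0→2)
  step 2: 3  (read d: 2→3)
  step 3: 3  (read d: 3→3)   ← first repeat (3 seen earlier)
  step 4: 3  (read d: 3→3)
  step 5: 0  (read c: 3→0)

The earliest repeat is at step j = 3: N is in 3, which it already visited at step i = 2.
Since N has 4 states, any run of length ≥ 4 visits 4+1 states, so by pigeonhole some state repeats within the first 4 steps — that repeat gives the pumpable loop.

3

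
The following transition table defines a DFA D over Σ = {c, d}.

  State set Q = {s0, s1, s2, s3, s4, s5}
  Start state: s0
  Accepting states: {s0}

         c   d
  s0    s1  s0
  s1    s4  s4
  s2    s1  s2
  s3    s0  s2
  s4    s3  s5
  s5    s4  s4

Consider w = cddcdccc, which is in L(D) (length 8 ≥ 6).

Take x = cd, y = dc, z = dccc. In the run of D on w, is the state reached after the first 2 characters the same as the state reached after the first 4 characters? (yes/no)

yes

State sequence: s0 -c-> s1 -d-> s4 -d-> s5 -c-> s4

After x (step 2): s4. After xy (step 4): s4.
They match, so y = dc drives D around a cycle from s4 back to itself; pumping y any number of times keeps D in s4 before reading z, and xyⁱz ∈ L(D) for every i ≥ 0.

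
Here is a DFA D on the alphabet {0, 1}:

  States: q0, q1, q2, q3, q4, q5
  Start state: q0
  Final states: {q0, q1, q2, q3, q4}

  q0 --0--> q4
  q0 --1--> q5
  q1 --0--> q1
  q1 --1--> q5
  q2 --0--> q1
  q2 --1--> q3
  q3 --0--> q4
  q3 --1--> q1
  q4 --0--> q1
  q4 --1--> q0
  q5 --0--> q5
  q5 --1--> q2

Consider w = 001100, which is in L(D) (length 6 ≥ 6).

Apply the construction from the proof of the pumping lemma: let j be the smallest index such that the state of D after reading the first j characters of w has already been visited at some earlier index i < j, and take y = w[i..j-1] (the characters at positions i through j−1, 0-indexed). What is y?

State sequence: q0 -0-> q4 -0-> q1 -1-> q5 -1-> q2 -0-> q1 -0-> q1
First repeat at step 5: q1 was already visited.

So i = 2, j = 5, giving x = w[0:2] = 00, y = w[2:5] = 110, z = w[5:6] = 0.
Check: |xy| = 5 ≤ 6 and |y| = 3 ≥ 1. Reading y takes D from q1 back to q1, so every xyⁱz is accepted.

110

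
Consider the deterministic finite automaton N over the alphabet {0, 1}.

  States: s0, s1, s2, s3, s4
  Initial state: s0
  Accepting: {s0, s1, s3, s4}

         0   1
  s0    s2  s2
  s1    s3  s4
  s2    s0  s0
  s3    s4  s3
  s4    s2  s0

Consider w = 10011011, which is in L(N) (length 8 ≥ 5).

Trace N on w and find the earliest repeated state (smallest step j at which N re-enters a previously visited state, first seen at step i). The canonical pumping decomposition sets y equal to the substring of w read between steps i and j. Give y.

State sequence: s0 -1-> s2 -0-> s0 -0-> s2 -1-> s0 -1-> s2 -0-> s0 -1-> s2 -1-> s0
First repeat at step 2: s0 was already visited.

So i = 0, j = 2, giving x = w[0:0] = ε, y = w[0:2] = 10, z = w[2:8] = 011011.
Check: |xy| = 2 ≤ 5 and |y| = 2 ≥ 1. Reading y takes N from s0 back to s0, so every xyⁱz is accepted.
Since N has 5 states, any run of length ≥ 5 visits 5+1 states, so by pigeonhole some state repeats within the first 5 steps — that repeat gives the pumpable loop.

10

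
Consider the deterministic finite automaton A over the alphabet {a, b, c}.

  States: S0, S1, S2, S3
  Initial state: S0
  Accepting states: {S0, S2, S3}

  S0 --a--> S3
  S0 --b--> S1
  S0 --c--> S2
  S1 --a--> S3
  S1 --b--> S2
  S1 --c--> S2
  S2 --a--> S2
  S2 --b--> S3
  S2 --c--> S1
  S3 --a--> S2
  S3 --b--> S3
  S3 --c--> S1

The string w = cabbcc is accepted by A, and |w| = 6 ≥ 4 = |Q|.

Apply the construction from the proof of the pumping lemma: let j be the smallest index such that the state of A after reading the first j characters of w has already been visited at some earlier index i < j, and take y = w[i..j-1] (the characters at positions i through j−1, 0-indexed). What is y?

a

State sequence: S0 -c-> S2 -a-> S2 -b-> S3 -b-> S3 -c-> S1 -c-> S2
First repeat at step 2: S2 was already visited.

So i = 1, j = 2, giving x = w[0:1] = c, y = w[1:2] = a, z = w[2:6] = bbcc.
Check: |xy| = 2 ≤ 4 and |y| = 1 ≥ 1. Reading y takes A from S2 back to S2, so every xyⁱz is accepted.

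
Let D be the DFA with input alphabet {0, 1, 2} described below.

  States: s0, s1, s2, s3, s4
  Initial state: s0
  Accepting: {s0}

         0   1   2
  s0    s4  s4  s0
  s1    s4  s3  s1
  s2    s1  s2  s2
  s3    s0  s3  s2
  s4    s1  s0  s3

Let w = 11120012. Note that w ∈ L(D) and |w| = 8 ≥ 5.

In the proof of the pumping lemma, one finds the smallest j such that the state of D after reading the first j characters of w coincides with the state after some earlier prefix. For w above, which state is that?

Run of D on w = 1 1 1 2 0 0 1 2:
  step 0: s0  (start)
  step 1: s4  (read 1: s0→s4)
  step 2: s0  (read 1: s4→s0)   ← first repeat (s0 seen earlier)
  step 3: s4  (read 1: s0→s4)
  step 4: s3  (read 2: s4→s3)
  step 5: s0  (read 0: s3→s0)
  step 6: s4  (read 0: s0→s4)
  step 7: s0  (read 1: s4→s0)
  step 8: s0  (read 2: s0→s0)

The earliest repeat is at step j = 2: D is in s0, which it already visited at step i = 0.

s0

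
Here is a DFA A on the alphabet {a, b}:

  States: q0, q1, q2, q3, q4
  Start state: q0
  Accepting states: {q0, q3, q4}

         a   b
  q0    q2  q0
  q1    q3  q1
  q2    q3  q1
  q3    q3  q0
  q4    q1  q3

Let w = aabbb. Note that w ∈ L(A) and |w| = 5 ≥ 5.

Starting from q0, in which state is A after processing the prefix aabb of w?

q0

Run of A on the first 4 characters of w = a a b b:
  step 0: q0  (start)
  step 1: q2  (read a: q0→q2)
  step 2: q3  (read a: q2→q3)
  step 3: q0  (read b: q3→q0)
  step 4: q0  (read b: q0→q0)

After reading 4 characters, A is in state q0.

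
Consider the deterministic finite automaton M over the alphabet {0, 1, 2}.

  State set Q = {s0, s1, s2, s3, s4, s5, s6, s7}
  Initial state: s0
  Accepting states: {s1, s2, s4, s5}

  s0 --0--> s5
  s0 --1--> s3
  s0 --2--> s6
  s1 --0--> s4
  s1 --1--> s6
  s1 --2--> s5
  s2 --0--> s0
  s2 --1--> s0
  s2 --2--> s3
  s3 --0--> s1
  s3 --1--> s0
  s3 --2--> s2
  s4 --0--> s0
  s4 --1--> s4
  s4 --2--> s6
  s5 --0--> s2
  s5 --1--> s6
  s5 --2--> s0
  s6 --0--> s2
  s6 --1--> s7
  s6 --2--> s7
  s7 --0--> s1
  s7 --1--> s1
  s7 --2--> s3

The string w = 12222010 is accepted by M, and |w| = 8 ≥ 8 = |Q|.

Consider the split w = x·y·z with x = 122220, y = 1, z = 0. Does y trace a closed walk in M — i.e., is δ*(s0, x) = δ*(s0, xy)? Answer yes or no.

no

State sequence: s0 -1-> s3 -2-> s2 -2-> s3 -2-> s2 -2-> s3 -0-> s1 -1-> s6

After x (step 6): s1. After xy (step 7): s6.
They differ (s1 ≠ s6), so y is not a cycle from the state after x; this split is not the one the pumping-lemma construction produces, and pumping y need not keep the string in L(M).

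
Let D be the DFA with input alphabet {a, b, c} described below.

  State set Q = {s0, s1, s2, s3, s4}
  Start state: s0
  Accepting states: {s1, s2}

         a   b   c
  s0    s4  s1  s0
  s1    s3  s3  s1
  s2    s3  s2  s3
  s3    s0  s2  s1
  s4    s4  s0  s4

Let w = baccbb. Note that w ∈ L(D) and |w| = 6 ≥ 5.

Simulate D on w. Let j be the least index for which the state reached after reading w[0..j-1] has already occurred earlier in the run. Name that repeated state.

State sequence: s0 -b-> s1 -a-> s3 -c-> s1 -c-> s1 -b-> s3 -b-> s2
First repeat at step 3: s1 was already visited.

The earliest repeat is at step j = 3: D is in s1, which it already visited at step i = 1.
Pumping length from the standard proof: p = 5 (the number of states). The repeated state found above gives |xy| = j ≤ 5 and |y| = j − i ≥ 1.

s1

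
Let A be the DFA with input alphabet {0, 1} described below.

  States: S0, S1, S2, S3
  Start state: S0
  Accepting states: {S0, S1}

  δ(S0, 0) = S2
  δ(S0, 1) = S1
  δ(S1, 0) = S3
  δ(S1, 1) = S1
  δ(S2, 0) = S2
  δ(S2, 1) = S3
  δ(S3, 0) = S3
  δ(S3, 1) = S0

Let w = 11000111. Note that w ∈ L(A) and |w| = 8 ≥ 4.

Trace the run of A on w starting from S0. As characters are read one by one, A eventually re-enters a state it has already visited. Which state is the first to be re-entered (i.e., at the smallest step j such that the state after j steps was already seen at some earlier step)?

Run of A on w = 1 1 0 0 0 1 1 1:
  step 0: S0  (start)
  step 1: S1  (read 1: S0→S1)
  step 2: S1  (read 1: S1→S1)   ← first repeat (S1 seen earlier)
  step 3: S3  (read 0: S1→S3)
  step 4: S3  (read 0: S3→S3)
  step 5: S3  (read 0: S3→S3)
  step 6: S0  (read 1: S3→S0)
  step 7: S1  (read 1: S0→S1)
  step 8: S1  (read 1: S1→S1)

The earliest repeat is at step j = 2: A is in S1, which it already visited at step i = 1.
Pumping length from the standard proof: p = 4 (the number of states). The repeated state found above gives |xy| = j ≤ 4 and |y| = j − i ≥ 1.

S1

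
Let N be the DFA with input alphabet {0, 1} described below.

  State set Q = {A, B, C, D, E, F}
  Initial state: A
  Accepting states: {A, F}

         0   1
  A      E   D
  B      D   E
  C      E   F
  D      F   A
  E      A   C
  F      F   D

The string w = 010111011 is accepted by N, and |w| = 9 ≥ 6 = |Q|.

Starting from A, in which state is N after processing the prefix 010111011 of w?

Run of N on the first 9 characters of w = 0 1 0 1 1 1 0 1 1:
  step 0: A  (start)
  step 1: E  (read 0: A→E)
  step 2: C  (read 1: E→C)
  step 3: E  (read 0: C→E)
  step 4: C  (read 1: E→C)
  step 5: F  (read 1: C→F)
  step 6: D  (read 1: F→D)
  step 7: F  (read 0: D→F)
  step 8: D  (read 1: F→D)
  step 9: A  (read 1: D→A)

After reading 9 characters, N is in state A.

A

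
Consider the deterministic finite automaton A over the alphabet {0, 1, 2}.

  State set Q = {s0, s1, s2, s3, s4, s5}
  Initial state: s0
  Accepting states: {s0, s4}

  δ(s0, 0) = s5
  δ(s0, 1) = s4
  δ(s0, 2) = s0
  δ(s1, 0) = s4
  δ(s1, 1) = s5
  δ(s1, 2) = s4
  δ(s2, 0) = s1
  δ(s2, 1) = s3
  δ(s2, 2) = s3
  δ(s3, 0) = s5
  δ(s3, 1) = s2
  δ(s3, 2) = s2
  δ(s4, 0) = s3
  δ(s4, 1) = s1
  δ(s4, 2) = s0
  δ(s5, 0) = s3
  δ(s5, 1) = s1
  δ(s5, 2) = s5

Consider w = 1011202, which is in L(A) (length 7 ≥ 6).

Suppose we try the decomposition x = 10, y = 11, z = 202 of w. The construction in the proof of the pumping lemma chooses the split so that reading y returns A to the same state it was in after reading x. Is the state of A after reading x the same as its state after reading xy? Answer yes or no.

Run of A on the first 4 characters of w = 1 0 1 1:
  step 0: s0  (start)
  step 1: s4  (read 1: s0→s4)
  step 2: s3  (read 0: s4→s3)
  step 3: s2  (read 1: s3→s2)
  step 4: s3  (read 1: s2→s3)

After x (step 2): s3. After xy (step 4): s3.
They match, so y = 11 drives A around a cycle from s3 back to itself; pumping y any number of times keeps A in s3 before reading z, and xyⁱz ∈ L(A) for every i ≥ 0.

yes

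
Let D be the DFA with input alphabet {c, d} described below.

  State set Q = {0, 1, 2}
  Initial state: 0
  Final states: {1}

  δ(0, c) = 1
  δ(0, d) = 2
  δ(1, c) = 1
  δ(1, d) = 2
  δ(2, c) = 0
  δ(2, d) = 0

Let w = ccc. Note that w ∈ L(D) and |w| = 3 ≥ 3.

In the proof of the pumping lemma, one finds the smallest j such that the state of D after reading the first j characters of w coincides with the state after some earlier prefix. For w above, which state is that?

State sequence: 0 -c-> 1 -c-> 1 -c-> 1
First repeat at step 2: 1 was already visited.

The earliest repeat is at step j = 2: D is in 1, which it already visited at step i = 1.
Pumping length from the standard proof: p = 3 (the number of states). The repeated state found above gives |xy| = j ≤ 3 and |y| = j − i ≥ 1.

1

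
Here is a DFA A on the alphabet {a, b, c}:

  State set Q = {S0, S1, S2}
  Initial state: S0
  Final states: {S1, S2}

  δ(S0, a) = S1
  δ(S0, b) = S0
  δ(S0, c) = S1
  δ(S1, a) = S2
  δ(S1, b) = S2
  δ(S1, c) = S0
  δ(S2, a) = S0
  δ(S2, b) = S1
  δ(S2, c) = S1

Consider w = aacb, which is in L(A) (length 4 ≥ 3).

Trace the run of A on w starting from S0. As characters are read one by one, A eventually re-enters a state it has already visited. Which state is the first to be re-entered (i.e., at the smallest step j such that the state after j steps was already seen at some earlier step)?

S1

Run of A on w = a a c b:
  step 0: S0  (start)
  step 1: S1  (read a: S0→S1)
  step 2: S2  (read a: S1→S2)
  step 3: S1  (read c: S2→S1)   ← first repeat (S1 seen earlier)
  step 4: S2  (read b: S1→S2)

The earliest repeat is at step j = 3: A is in S1, which it already visited at step i = 1.
Pumping length from the standard proof: p = 3 (the number of states). The repeated state found above gives |xy| = j ≤ 3 and |y| = j − i ≥ 1.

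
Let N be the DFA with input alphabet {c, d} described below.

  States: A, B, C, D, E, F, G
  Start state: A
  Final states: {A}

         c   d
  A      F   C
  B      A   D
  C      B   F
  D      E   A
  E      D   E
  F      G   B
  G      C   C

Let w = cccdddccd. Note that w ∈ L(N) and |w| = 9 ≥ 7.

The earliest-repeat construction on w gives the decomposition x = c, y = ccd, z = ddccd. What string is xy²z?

cccdccdddccd

xy^2z = c·ccd·ccd·ddccd = cccdccdddccd.
Reading y = ccd takes N from F back to F, so after x·y·y the machine is still in F, and z then leads to the accepting state A. Hence cccdccdddccd ∈ L(N).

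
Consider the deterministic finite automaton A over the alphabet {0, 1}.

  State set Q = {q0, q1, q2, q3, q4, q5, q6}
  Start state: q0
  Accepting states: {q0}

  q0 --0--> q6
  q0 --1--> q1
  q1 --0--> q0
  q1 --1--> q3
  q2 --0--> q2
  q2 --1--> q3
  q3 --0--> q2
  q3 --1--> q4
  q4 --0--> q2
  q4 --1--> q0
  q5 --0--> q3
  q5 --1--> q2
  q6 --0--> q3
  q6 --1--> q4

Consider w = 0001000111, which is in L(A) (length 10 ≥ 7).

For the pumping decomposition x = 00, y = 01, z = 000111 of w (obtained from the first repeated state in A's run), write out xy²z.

xy^2z = 00·01·01·000111 = 000101000111.
Reading y = 01 takes A from q3 back to q3, so after x·y·y the machine is still in q3, and z then leads to the accepting state q0. Hence 000101000111 ∈ L(A).

000101000111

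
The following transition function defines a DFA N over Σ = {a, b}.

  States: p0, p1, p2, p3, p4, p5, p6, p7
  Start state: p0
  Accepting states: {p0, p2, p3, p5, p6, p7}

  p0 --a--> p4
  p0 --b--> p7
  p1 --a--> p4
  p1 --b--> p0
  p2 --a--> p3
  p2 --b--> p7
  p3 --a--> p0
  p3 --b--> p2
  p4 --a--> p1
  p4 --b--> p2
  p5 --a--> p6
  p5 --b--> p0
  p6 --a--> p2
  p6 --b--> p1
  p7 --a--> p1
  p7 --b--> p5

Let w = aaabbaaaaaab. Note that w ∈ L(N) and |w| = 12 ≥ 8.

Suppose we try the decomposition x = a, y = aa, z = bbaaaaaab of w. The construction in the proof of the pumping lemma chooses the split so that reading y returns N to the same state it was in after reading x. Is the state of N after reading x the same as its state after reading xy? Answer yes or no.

State sequence: p0 -a-> p4 -a-> p1 -a-> p4

After x (step 1): p4. After xy (step 3): p4.
They match, so y = aa drives N around a cycle from p4 back to itself; pumping y any number of times keeps N in p4 before reading z, and xyⁱz ∈ L(N) for every i ≥ 0.

yes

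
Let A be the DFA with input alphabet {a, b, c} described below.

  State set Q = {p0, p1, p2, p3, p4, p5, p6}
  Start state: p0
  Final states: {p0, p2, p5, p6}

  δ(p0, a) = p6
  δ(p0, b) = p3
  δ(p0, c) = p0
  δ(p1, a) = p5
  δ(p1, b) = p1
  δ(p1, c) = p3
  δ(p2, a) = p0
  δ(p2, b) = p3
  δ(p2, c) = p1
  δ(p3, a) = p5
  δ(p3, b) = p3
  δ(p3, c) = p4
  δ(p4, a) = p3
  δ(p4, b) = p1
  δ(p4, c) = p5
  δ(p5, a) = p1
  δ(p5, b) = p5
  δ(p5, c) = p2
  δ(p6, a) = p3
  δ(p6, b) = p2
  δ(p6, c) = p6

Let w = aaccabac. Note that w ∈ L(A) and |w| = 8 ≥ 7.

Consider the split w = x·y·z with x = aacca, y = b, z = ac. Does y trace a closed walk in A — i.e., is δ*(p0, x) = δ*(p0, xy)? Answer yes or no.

State sequence: p0 -a-> p6 -a-> p3 -c-> p4 -c-> p5 -a-> p1 -b-> p1

After x (step 5): p1. After xy (step 6): p1.
They match, so y = b drives A around a cycle from p1 back to itself; pumping y any number of times keeps A in p1 before reading z, and xyⁱz ∈ L(A) for every i ≥ 0.

yes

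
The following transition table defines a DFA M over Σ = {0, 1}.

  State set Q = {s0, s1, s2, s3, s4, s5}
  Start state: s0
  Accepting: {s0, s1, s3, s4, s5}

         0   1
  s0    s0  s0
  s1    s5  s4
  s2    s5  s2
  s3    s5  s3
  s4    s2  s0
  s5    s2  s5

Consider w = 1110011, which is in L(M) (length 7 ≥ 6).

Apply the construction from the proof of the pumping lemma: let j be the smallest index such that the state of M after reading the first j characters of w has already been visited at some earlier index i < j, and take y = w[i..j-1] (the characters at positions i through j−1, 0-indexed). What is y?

Run of M on w = 1 1 1 0 0 1 1:
  step 0: s0  (start)
  step 1: s0  (read 1: s0→s0)   ← first repeat (s0 seen earlier)
  step 2: s0  (read 1: s0→s0)
  step 3: s0  (read 1: s0→s0)
  step 4: s0  (read 0: s0→s0)
  step 5: s0  (read 0: s0→s0)
  step 6: s0  (read 1: s0→s0)
  step 7: s0  (read 1: s0→s0)

So i = 0, j = 1, giving x = w[0:0] = ε, y = w[0:1] = 1, z = w[1:7] = 110011.
Check: |xy| = 1 ≤ 6 and |y| = 1 ≥ 1. Reading y takes M from s0 back to s0, so every xyⁱz is accepted.
Pumping length from the standard proof: p = 6 (the number of states). The repeated state found above gives |xy| = j ≤ 6 and |y| = j − i ≥ 1.

1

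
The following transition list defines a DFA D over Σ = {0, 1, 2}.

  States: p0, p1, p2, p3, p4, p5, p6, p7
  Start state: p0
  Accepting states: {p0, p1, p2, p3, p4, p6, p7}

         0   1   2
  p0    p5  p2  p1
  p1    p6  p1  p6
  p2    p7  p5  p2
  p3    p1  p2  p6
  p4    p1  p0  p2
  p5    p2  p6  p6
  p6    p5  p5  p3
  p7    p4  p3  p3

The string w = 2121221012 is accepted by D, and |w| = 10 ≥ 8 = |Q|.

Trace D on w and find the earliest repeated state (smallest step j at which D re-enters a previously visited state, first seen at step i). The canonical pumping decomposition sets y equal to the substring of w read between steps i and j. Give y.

Run of D on w = 2 1 2 1 2 2 1 0 1 2:
  step 0: p0  (start)
  step 1: p1  (read 2: p0→p1)
  step 2: p1  (read 1: p1→p1)   ← first repeat (p1 seen earlier)
  step 3: p6  (read 2: p1→p6)
  step 4: p5  (read 1: p6→p5)
  step 5: p6  (read 2: p5→p6)
  step 6: p3  (read 2: p6→p3)
  step 7: p2  (read 1: p3→p2)
  step 8: p7  (read 0: p2→p7)
  step 9: p3  (read 1: p7→p3)
  step 10: p6  (read 2: p3→p6)

So i = 1, j = 2, giving x = w[0:1] = 2, y = w[1:2] = 1, z = w[2:10] = 21221012.
Check: |xy| = 2 ≤ 8 and |y| = 1 ≥ 1. Reading y takes D from p1 back to p1, so every xyⁱz is accepted.
With |Q| = 8, pigeonhole forces a state repeat no later than step 8; the substring read between the first and second visits to that state can be pumped.

1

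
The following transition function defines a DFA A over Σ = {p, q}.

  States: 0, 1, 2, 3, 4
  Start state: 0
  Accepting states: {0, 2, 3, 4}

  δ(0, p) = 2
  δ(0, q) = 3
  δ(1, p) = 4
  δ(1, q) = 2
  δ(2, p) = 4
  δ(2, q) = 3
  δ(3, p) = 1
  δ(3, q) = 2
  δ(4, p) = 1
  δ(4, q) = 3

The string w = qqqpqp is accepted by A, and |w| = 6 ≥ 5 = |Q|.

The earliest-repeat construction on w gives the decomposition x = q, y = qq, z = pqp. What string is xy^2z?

qqqqqpqp

xy^2z = q·qq·qq·pqp = qqqqqpqp.
Reading y = qq takes A from 3 back to 3, so after x·y·y the machine is still in 3, and z then leads to the accepting state 4. Hence qqqqqpqp ∈ L(A).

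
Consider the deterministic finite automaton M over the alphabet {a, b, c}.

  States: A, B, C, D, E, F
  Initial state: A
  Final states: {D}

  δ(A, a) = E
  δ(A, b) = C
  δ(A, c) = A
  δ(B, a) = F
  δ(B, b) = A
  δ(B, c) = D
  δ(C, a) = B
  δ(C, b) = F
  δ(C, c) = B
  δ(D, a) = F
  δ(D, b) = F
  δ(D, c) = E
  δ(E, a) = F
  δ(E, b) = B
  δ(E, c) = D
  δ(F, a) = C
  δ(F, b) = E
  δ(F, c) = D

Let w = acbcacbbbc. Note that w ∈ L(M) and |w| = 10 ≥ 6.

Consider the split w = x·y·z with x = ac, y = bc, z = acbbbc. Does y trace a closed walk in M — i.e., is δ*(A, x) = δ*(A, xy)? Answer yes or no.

yes

State sequence: A -a-> E -c-> D -b-> F -c-> D

After x (step 2): D. After xy (step 4): D.
They match, so y = bc drives M around a cycle from D back to itself; pumping y any number of times keeps M in D before reading z, and xyⁱz ∈ L(M) for every i ≥ 0.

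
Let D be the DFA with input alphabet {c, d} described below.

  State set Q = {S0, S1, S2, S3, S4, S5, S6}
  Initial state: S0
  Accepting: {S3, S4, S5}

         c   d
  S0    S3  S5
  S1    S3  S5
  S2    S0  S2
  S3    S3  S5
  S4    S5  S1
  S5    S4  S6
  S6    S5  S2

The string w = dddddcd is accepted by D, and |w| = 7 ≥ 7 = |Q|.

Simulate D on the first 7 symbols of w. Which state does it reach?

Run of D on the first 7 characters of w = d d d d d c d:
  step 0: S0  (start)
  step 1: S5  (read d: S0→S5)
  step 2: S6  (read d: S5→S6)
  step 3: S2  (read d: S6→S2)
  step 4: S2  (read d: S2→S2)
  step 5: S2  (read d: S2→S2)
  step 6: S0  (read c: S2→S0)
  step 7: S5  (read d: S0→S5)

After reading 7 characters, D is in state S5.

S5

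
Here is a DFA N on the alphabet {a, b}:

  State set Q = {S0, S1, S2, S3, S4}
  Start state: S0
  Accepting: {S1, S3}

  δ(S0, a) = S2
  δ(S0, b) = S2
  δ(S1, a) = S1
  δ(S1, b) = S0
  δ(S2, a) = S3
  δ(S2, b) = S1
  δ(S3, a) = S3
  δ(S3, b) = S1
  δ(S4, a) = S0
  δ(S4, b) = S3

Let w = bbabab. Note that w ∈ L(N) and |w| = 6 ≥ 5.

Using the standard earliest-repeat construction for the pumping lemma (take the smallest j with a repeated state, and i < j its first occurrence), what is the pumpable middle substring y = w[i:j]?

a

Run of N on w = b b a b a b:
  step 0: S0  (start)
  step 1: S2  (read b: S0→S2)
  step 2: S1  (read b: S2→S1)
  step 3: S1  (read a: S1→S1)   ← first repeat (S1 seen earlier)
  step 4: S0  (read b: S1→S0)
  step 5: S2  (read a: S0→S2)
  step 6: S1  (read b: S2→S1)

So i = 2, j = 3, giving x = w[0:2] = bb, y = w[2:3] = a, z = w[3:6] = bab.
Check: |xy| = 3 ≤ 5 and |y| = 1 ≥ 1. Reading y takes N from S1 back to S1, so every xyⁱz is accepted.
With |Q| = 5, pigeonhole forces a state repeat no later than step 5; the substring read between the first and second visits to that state can be pumped.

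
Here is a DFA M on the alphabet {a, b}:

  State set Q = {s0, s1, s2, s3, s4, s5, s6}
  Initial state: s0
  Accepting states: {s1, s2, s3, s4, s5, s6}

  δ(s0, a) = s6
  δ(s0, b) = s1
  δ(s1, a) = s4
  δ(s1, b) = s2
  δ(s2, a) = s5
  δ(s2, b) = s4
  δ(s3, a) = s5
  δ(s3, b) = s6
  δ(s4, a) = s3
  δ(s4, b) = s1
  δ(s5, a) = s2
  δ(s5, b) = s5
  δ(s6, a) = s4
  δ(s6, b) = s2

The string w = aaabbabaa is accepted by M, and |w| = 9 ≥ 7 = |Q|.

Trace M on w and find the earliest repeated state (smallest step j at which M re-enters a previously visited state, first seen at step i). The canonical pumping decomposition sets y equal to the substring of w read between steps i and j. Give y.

Run of M on w = a a a b b a b a a:
  step 0: s0  (start)
  step 1: s6  (read a: s0→s6)
  step 2: s4  (read a: s6→s4)
  step 3: s3  (read a: s4→s3)
  step 4: s6  (read b: s3→s6)   ← first repeat (s6 seen earlier)
  step 5: s2  (read b: s6→s2)
  step 6: s5  (read a: s2→s5)
  step 7: s5  (read b: s5→s5)
  step 8: s2  (read a: s5→s2)
  step 9: s5  (read a: s2→s5)

So i = 1, j = 4, giving x = w[0:1] = a, y = w[1:4] = aab, z = w[4:9] = babaa.
Check: |xy| = 4 ≤ 7 and |y| = 3 ≥ 1. Reading y takes M from s6 back to s6, so every xyⁱz is accepted.
The DFA has 7 states, so the proof of the pumping lemma guarantees a repeated state among the first 7+1 visited; the segment between the two visits is the pumpable y.

aab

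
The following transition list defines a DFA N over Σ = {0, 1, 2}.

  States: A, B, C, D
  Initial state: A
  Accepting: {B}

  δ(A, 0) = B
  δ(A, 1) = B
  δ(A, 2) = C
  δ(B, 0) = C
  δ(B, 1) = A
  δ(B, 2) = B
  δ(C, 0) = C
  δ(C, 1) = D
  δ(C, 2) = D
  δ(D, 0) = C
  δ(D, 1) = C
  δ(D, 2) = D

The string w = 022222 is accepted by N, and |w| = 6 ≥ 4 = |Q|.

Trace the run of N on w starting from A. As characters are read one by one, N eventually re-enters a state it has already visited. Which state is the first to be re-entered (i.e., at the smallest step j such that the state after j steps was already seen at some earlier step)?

B

State sequence: A -0-> B -2-> B -2-> B -2-> B -2-> B -2-> B
First repeat at step 2: B was already visited.

The earliest repeat is at step j = 2: N is in B, which it already visited at step i = 1.
Pumping length from the standard proof: p = 4 (the number of states). The repeated state found above gives |xy| = j ≤ 4 and |y| = j − i ≥ 1.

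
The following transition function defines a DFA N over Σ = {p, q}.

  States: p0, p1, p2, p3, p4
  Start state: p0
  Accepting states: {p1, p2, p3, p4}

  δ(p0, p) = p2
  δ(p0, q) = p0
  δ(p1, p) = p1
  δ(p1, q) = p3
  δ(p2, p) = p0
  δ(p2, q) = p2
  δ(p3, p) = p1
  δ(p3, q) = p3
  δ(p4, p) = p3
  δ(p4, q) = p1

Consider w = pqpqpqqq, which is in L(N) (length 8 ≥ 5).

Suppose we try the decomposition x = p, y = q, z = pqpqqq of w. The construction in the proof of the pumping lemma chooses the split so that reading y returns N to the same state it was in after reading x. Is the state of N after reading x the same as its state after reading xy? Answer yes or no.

yes

Run of N on the first 2 characters of w = p q:
  step 0: p0  (start)
  step 1: p2  (read p: p0→p2)
  step 2: p2  (read q: p2→p2)

After x (step 1): p2. After xy (step 2): p2.
They match, so y = q drives N around a cycle from p2 back to itself; pumping y any number of times keeps N in p2 before reading z, and xyⁱz ∈ L(N) for every i ≥ 0.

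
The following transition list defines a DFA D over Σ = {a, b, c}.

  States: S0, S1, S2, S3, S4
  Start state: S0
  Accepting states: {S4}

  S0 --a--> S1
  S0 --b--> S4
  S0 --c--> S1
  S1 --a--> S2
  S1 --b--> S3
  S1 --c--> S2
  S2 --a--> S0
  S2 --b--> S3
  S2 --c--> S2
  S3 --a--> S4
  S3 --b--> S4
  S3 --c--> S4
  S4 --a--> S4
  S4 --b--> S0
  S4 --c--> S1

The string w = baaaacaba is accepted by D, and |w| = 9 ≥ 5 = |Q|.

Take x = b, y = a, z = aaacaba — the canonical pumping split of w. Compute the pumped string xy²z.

baaaaacaba

xy^2z = b·a·a·aaacaba = baaaaacaba.
Reading y = a takes D from S4 back to S4, so after x·y·y the machine is still in S4, and z then leads to the accepting state S4. Hence baaaaacaba ∈ L(D).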